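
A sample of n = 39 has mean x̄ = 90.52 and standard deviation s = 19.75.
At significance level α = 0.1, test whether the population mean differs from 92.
One-sample t-test:
H₀: μ = 92
H₁: μ ≠ 92
df = n - 1 = 38
t = (x̄ - μ₀) / (s/√n) = (90.52 - 92) / (19.75/√39) = -0.468
p-value = 0.6425

Since p-value > α = 0.1, we fail to reject H₀.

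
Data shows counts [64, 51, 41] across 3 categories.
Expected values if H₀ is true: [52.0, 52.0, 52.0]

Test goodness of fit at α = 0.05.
Chi-square goodness of fit test:
H₀: observed counts match expected distribution
H₁: observed counts differ from expected distribution
df = k - 1 = 2
χ² = Σ(O - E)²/E
   = (64 - 52.0)²/52.0 + (51 - 52.0)²/52.0 + (41 - 52.0)²/52.0
   = 2.769 + 0.019 + 2.327
   = 5.12
p-value = 0.0775

Since p-value > α = 0.05, we fail to reject H₀.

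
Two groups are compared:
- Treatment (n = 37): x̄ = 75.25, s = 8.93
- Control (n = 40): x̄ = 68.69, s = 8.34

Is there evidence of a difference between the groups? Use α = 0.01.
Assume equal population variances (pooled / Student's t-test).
Student's two-sample t-test (equal variances):
H₀: μ₁ = μ₂
H₁: μ₁ ≠ μ₂
df = n₁ + n₂ - 2 = 75
Pooled variance s_p² = [(n₁-1)s₁² + (n₂-1)s₂²] / (n₁ + n₂ - 2) = [(36)(8.93²) + (39)(8.34²)] / 75 = 74.4465
SE = √(s_p²(1/n₁ + 1/n₂)) = √(74.4465 × (1/37 + 1/40)) = 1.9681
t = (x̄₁ - x̄₂) / SE = (75.25 - 68.69) / 1.9681 = 6.56 / 1.9681 = 3.333
p-value = 0.0013

Since p-value < α = 0.01, we reject H₀.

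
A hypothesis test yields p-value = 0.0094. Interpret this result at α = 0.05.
Since p = 0.0094 < α = 0.05, reject H₀.
There is sufficient evidence to reject the null hypothesis; the result is statistically significant at the 0.05 level.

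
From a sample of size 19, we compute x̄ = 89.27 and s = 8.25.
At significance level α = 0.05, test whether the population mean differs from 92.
One-sample t-test:
H₀: μ = 92
H₁: μ ≠ 92
df = n - 1 = 18
t = (x̄ - μ₀) / (s/√n) = (89.27 - 92) / (8.25/√19) = -1.442
p-value = 0.1664

Since p-value > α = 0.05, we fail to reject H₀.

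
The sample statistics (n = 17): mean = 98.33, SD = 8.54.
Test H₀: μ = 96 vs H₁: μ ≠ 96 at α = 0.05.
One-sample t-test:
H₀: μ = 96
H₁: μ ≠ 96
df = n - 1 = 16
t = (x̄ - μ₀) / (s/√n) = (98.33 - 96) / (8.54/√17) = 1.125
p-value = 0.2772

Since p-value > α = 0.05, we fail to reject H₀.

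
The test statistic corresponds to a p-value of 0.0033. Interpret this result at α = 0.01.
Since p = 0.0033 < α = 0.01, reject H₀.
There is sufficient evidence to reject the null hypothesis; the result is statistically significant at the 0.01 level.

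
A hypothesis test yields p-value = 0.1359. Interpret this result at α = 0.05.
Since p = 0.1359 > α = 0.05, fail to reject H₀.
There is insufficient evidence to reject the null hypothesis; the result is not statistically significant at the 0.05 level.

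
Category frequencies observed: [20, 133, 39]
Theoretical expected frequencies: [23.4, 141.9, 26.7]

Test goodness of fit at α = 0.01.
Chi-square goodness of fit test:
H₀: observed counts match expected distribution
H₁: observed counts differ from expected distribution
df = k - 1 = 2
χ² = Σ(O - E)²/E
   = (20 - 23.4)²/23.4 + (133 - 141.9)²/141.9 + (39 - 26.7)²/26.7
   = 0.494 + 0.558 + 5.666
   = 6.72
p-value = 0.0348

Since p-value > α = 0.01, we fail to reject H₀.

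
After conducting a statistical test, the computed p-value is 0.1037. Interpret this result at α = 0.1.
Since p = 0.1037 > α = 0.1, fail to reject H₀.
There is insufficient evidence to reject the null hypothesis; the result is not statistically significant at the 0.1 level.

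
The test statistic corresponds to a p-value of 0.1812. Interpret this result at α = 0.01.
Since p = 0.1812 > α = 0.01, fail to reject H₀.
There is insufficient evidence to reject the null hypothesis; the result is not statistically significant at the 0.01 level.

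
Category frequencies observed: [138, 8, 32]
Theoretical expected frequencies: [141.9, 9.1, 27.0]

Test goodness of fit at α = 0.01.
Chi-square goodness of fit test:
H₀: observed counts match expected distribution
H₁: observed counts differ from expected distribution
df = k - 1 = 2
χ² = Σ(O - E)²/E
   = (138 - 141.9)²/141.9 + (8 - 9.1)²/9.1 + (32 - 27.0)²/27.0
   = 0.107 + 0.133 + 0.926
   = 1.17
p-value = 0.5582

Since p-value > α = 0.01, we fail to reject H₀.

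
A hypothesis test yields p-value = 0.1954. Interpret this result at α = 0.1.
Since p = 0.1954 > α = 0.1, fail to reject H₀.
There is insufficient evidence to reject the null hypothesis; the result is not statistically significant at the 0.1 level.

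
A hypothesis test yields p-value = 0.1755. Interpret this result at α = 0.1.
Since p = 0.1755 > α = 0.1, fail to reject H₀.
There is insufficient evidence to reject the null hypothesis; the result is not statistically significant at the 0.1 level.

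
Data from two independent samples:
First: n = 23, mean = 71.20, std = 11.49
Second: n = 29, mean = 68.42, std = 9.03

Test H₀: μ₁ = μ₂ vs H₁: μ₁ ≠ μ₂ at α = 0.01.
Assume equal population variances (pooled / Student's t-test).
Student's two-sample t-test (equal variances):
H₀: μ₁ = μ₂
H₁: μ₁ ≠ μ₂
df = n₁ + n₂ - 2 = 50
Pooled variance s_p² = [(n₁-1)s₁² + (n₂-1)s₂²] / (n₁ + n₂ - 2) = [(22)(11.49²) + (28)(9.03²)] / 50 = 103.7517
SE = √(s_p²(1/n₁ + 1/n₂)) = √(103.7517 × (1/23 + 1/29)) = 2.8440
t = (x̄₁ - x̄₂) / SE = (71.20 - 68.42) / 2.8440 = 2.78 / 2.8440 = 0.977
p-value = 0.3330

Since p-value > α = 0.01, we fail to reject H₀.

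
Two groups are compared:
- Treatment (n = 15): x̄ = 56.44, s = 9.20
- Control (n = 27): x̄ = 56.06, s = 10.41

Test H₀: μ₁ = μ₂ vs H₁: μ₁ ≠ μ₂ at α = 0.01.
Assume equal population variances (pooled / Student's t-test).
Student's two-sample t-test (equal variances):
H₀: μ₁ = μ₂
H₁: μ₁ ≠ μ₂
df = n₁ + n₂ - 2 = 40
Pooled variance s_p² = [(n₁-1)s₁² + (n₂-1)s₂²] / (n₁ + n₂ - 2) = [(14)(9.20²) + (26)(10.41²)] / 40 = 100.0633
SE = √(s_p²(1/n₁ + 1/n₂)) = √(100.0633 × (1/15 + 1/27)) = 3.2213
t = (x̄₁ - x̄₂) / SE = (56.44 - 56.06) / 3.2213 = 0.38 / 3.2213 = 0.118
p-value = 0.9067

Since p-value > α = 0.01, we fail to reject H₀.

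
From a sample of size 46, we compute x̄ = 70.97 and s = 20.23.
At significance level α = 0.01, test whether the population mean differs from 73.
One-sample t-test:
H₀: μ = 73
H₁: μ ≠ 73
df = n - 1 = 45
t = (x̄ - μ₀) / (s/√n) = (70.97 - 73) / (20.23/√46) = -0.681
p-value = 0.4996

Since p-value > α = 0.01, we fail to reject H₀.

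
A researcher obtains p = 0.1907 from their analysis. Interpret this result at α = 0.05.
Since p = 0.1907 > α = 0.05, fail to reject H₀.
There is insufficient evidence to reject the null hypothesis; the result is not statistically significant at the 0.05 level.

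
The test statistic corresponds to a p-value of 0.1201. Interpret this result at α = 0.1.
Since p = 0.1201 > α = 0.1, fail to reject H₀.
There is insufficient evidence to reject the null hypothesis; the result is not statistically significant at the 0.1 level.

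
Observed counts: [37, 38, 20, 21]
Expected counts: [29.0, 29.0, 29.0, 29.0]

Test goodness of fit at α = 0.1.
Chi-square goodness of fit test:
H₀: observed counts match expected distribution
H₁: observed counts differ from expected distribution
df = k - 1 = 3
χ² = Σ(O - E)²/E
   = (37 - 29.0)²/29.0 + (38 - 29.0)²/29.0 + (20 - 29.0)²/29.0 + (21 - 29.0)²/29.0
   = 2.207 + 2.793 + 2.793 + 2.207
   = 10.00
p-value = 0.0186

Since p-value < α = 0.1, we reject H₀.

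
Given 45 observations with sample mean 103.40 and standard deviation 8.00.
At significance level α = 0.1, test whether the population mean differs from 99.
One-sample t-test:
H₀: μ = 99
H₁: μ ≠ 99
df = n - 1 = 44
t = (x̄ - μ₀) / (s/√n) = (103.40 - 99) / (8.00/√45) = 3.690
p-value = 0.0006

Since p-value < α = 0.1, we reject H₀.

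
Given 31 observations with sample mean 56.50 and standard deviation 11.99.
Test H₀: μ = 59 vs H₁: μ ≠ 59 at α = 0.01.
One-sample t-test:
H₀: μ = 59
H₁: μ ≠ 59
df = n - 1 = 30
t = (x̄ - μ₀) / (s/√n) = (56.50 - 59) / (11.99/√31) = -1.161
p-value = 0.2548

Since p-value > α = 0.01, we fail to reject H₀.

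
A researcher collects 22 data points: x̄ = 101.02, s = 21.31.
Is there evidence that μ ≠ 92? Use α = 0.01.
One-sample t-test:
H₀: μ = 92
H₁: μ ≠ 92
df = n - 1 = 21
t = (x̄ - μ₀) / (s/√n) = (101.02 - 92) / (21.31/√22) = 1.985
p-value = 0.0603

Since p-value > α = 0.01, we fail to reject H₀.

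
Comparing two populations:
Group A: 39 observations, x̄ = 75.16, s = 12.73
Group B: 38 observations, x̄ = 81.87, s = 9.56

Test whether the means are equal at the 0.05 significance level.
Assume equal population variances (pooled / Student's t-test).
Student's two-sample t-test (equal variances):
H₀: μ₁ = μ₂
H₁: μ₁ ≠ μ₂
df = n₁ + n₂ - 2 = 75
Pooled variance s_p² = [(n₁-1)s₁² + (n₂-1)s₂²] / (n₁ + n₂ - 2) = [(38)(12.73²) + (37)(9.56²)] / 75 = 127.1943
SE = √(s_p²(1/n₁ + 1/n₂)) = √(127.1943 × (1/39 + 1/38)) = 2.5707
t = (x̄₁ - x̄₂) / SE = (75.16 - 81.87) / 2.5707 = -6.71 / 2.5707 = -2.610
p-value = 0.0109

Since p-value < α = 0.05, we reject H₀.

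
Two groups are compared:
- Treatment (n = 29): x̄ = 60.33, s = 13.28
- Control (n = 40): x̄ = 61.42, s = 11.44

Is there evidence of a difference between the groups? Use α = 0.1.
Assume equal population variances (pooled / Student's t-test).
Student's two-sample t-test (equal variances):
H₀: μ₁ = μ₂
H₁: μ₁ ≠ μ₂
df = n₁ + n₂ - 2 = 67
Pooled variance s_p² = [(n₁-1)s₁² + (n₂-1)s₂²] / (n₁ + n₂ - 2) = [(28)(13.28²) + (39)(11.44²)] / 67 = 149.8822
SE = √(s_p²(1/n₁ + 1/n₂)) = √(149.8822 × (1/29 + 1/40)) = 2.9859
t = (x̄₁ - x̄₂) / SE = (60.33 - 61.42) / 2.9859 = -1.09 / 2.9859 = -0.365
p-value = 0.7162

Since p-value > α = 0.1, we fail to reject H₀.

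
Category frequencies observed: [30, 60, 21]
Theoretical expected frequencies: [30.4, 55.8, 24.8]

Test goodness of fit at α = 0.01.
Chi-square goodness of fit test:
H₀: observed counts match expected distribution
H₁: observed counts differ from expected distribution
df = k - 1 = 2
χ² = Σ(O - E)²/E
   = (30 - 30.4)²/30.4 + (60 - 55.8)²/55.8 + (21 - 24.8)²/24.8
   = 0.005 + 0.316 + 0.582
   = 0.90
p-value = 0.6365

Since p-value > α = 0.01, we fail to reject H₀.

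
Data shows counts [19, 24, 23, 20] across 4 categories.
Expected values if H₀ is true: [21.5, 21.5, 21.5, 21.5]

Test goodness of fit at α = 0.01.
Chi-square goodness of fit test:
H₀: observed counts match expected distribution
H₁: observed counts differ from expected distribution
df = k - 1 = 3
χ² = Σ(O - E)²/E
   = (19 - 21.5)²/21.5 + (24 - 21.5)²/21.5 + (23 - 21.5)²/21.5 + (20 - 21.5)²/21.5
   = 0.291 + 0.291 + 0.105 + 0.105
   = 0.79
p-value = 0.8517

Since p-value > α = 0.01, we fail to reject H₀.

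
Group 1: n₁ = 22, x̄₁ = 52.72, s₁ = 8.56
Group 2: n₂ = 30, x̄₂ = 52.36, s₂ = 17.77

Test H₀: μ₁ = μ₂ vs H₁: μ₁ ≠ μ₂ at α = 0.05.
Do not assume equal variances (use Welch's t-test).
Welch's two-sample t-test:
H₀: μ₁ = μ₂
H₁: μ₁ ≠ μ₂
s₁²/n₁ = 8.56²/22 = 3.3306,  s₂²/n₂ = 17.77²/30 = 10.5258
SE = √(s₁²/n₁ + s₂²/n₂) = √(3.3306 + 10.5258) = 3.7224
df (Welch-Satterthwaite) = (s₁²/n₁ + s₂²/n₂)² / [(s₁²/n₁)²/(n₁-1) + (s₂²/n₂)²/(n₂-1)] ≈ 44.15
t = (x̄₁ - x̄₂) / SE = (52.72 - 52.36) / 3.7224 = 0.36 / 3.7224 = 0.097
p-value = 0.9234

Since p-value > α = 0.05, we fail to reject H₀.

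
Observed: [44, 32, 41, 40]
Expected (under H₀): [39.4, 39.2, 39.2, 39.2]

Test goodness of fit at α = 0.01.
Chi-square goodness of fit test:
H₀: observed counts match expected distribution
H₁: observed counts differ from expected distribution
df = k - 1 = 3
χ² = Σ(O - E)²/E
   = (44 - 39.4)²/39.4 + (32 - 39.2)²/39.2 + (41 - 39.2)²/39.2 + (40 - 39.2)²/39.2
   = 0.537 + 1.322 + 0.083 + 0.016
   = 1.96
p-value = 0.5811

Since p-value > α = 0.01, we fail to reject H₀.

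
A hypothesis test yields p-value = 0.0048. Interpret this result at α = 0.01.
Since p = 0.0048 < α = 0.01, reject H₀.
There is sufficient evidence to reject the null hypothesis; the result is statistically significant at the 0.01 level.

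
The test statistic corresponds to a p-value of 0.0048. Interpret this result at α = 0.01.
Since p = 0.0048 < α = 0.01, reject H₀.
There is sufficient evidence to reject the null hypothesis; the result is statistically significant at the 0.01 level.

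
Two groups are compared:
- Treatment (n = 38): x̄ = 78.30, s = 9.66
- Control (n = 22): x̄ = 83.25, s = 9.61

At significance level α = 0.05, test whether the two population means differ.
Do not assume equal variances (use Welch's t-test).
Welch's two-sample t-test:
H₀: μ₁ = μ₂
H₁: μ₁ ≠ μ₂
s₁²/n₁ = 9.66²/38 = 2.4557,  s₂²/n₂ = 9.61²/22 = 4.1978
SE = √(s₁²/n₁ + s₂²/n₂) = √(2.4557 + 4.1978) = 2.5794
df (Welch-Satterthwaite) = (s₁²/n₁ + s₂²/n₂)² / [(s₁²/n₁)²/(n₁-1) + (s₂²/n₂)²/(n₂-1)] ≈ 44.18
t = (x̄₁ - x̄₂) / SE = (78.30 - 83.25) / 2.5794 = -4.95 / 2.5794 = -1.919
p-value = 0.0615

Since p-value > α = 0.05, we fail to reject H₀.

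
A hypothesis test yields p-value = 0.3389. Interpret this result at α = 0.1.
Since p = 0.3389 > α = 0.1, fail to reject H₀.
There is insufficient evidence to reject the null hypothesis; the result is not statistically significant at the 0.1 level.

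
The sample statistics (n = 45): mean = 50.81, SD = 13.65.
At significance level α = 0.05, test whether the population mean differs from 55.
One-sample t-test:
H₀: μ = 55
H₁: μ ≠ 55
df = n - 1 = 44
t = (x̄ - μ₀) / (s/√n) = (50.81 - 55) / (13.65/√45) = -2.059
p-value = 0.0454

Since p-value < α = 0.05, we reject H₀.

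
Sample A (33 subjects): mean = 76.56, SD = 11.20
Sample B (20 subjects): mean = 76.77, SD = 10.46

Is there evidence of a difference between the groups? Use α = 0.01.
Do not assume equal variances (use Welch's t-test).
Welch's two-sample t-test:
H₀: μ₁ = μ₂
H₁: μ₁ ≠ μ₂
s₁²/n₁ = 11.20²/33 = 3.8012,  s₂²/n₂ = 10.46²/20 = 5.4706
SE = √(s₁²/n₁ + s₂²/n₂) = √(3.8012 + 5.4706) = 3.0450
df (Welch-Satterthwaite) = (s₁²/n₁ + s₂²/n₂)² / [(s₁²/n₁)²/(n₁-1) + (s₂²/n₂)²/(n₂-1)] ≈ 42.42
t = (x̄₁ - x̄₂) / SE = (76.56 - 76.77) / 3.0450 = -0.21 / 3.0450 = -0.069
p-value = 0.9453

Since p-value > α = 0.01, we fail to reject H₀.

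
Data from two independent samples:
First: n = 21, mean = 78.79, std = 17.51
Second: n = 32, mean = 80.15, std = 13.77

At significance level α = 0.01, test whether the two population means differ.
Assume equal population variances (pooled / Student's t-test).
Student's two-sample t-test (equal variances):
H₀: μ₁ = μ₂
H₁: μ₁ ≠ μ₂
df = n₁ + n₂ - 2 = 51
Pooled variance s_p² = [(n₁-1)s₁² + (n₂-1)s₂²] / (n₁ + n₂ - 2) = [(20)(17.51²) + (31)(13.77²)] / 51 = 235.4902
SE = √(s_p²(1/n₁ + 1/n₂)) = √(235.4902 × (1/21 + 1/32)) = 4.3096
t = (x̄₁ - x̄₂) / SE = (78.79 - 80.15) / 4.3096 = -1.36 / 4.3096 = -0.316
p-value = 0.7536

Since p-value > α = 0.01, we fail to reject H₀.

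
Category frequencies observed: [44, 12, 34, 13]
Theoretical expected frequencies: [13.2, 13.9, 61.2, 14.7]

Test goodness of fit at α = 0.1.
Chi-square goodness of fit test:
H₀: observed counts match expected distribution
H₁: observed counts differ from expected distribution
df = k - 1 = 3
χ² = Σ(O - E)²/E
   = (44 - 13.2)²/13.2 + (12 - 13.9)²/13.9 + (34 - 61.2)²/61.2 + (13 - 14.7)²/14.7
   = 71.867 + 0.260 + 12.089 + 0.197
   = 84.41
p-value < 0.0001

Since p-value < α = 0.1, we reject H₀.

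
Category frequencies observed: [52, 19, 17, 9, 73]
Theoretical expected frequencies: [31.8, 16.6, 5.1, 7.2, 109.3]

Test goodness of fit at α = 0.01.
Chi-square goodness of fit test:
H₀: observed counts match expected distribution
H₁: observed counts differ from expected distribution
df = k - 1 = 4
χ² = Σ(O - E)²/E
   = (52 - 31.8)²/31.8 + (19 - 16.6)²/16.6 + (17 - 5.1)²/5.1 + (9 - 7.2)²/7.2 + (73 - 109.3)²/109.3
   = 12.831 + 0.347 + 27.767 + 0.450 + 12.056
   = 53.45
p-value < 0.0001

Since p-value < α = 0.01, we reject H₀.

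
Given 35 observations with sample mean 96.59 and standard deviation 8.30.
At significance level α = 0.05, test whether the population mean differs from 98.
One-sample t-test:
H₀: μ = 98
H₁: μ ≠ 98
df = n - 1 = 34
t = (x̄ - μ₀) / (s/√n) = (96.59 - 98) / (8.30/√35) = -1.005
p-value = 0.3220

Since p-value > α = 0.05, we fail to reject H₀.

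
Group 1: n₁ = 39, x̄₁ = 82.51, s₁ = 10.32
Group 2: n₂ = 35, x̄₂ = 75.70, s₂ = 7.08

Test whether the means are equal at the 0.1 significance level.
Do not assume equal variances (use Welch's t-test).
Welch's two-sample t-test:
H₀: μ₁ = μ₂
H₁: μ₁ ≠ μ₂
s₁²/n₁ = 10.32²/39 = 2.7308,  s₂²/n₂ = 7.08²/35 = 1.4322
SE = √(s₁²/n₁ + s₂²/n₂) = √(2.7308 + 1.4322) = 2.0403
df (Welch-Satterthwaite) = (s₁²/n₁ + s₂²/n₂)² / [(s₁²/n₁)²/(n₁-1) + (s₂²/n₂)²/(n₂-1)] ≈ 67.55
t = (x̄₁ - x̄₂) / SE = (82.51 - 75.70) / 2.0403 = 6.81 / 2.0403 = 3.338
p-value = 0.0014

Since p-value < α = 0.1, we reject H₀.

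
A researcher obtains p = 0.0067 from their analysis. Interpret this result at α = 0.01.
Since p = 0.0067 < α = 0.01, reject H₀.
There is sufficient evidence to reject the null hypothesis; the result is statistically significant at the 0.01 level.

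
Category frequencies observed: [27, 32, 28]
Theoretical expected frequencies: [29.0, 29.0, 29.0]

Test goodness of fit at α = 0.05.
Chi-square goodness of fit test:
H₀: observed counts match expected distribution
H₁: observed counts differ from expected distribution
df = k - 1 = 2
χ² = Σ(O - E)²/E
   = (27 - 29.0)²/29.0 + (32 - 29.0)²/29.0 + (28 - 29.0)²/29.0
   = 0.138 + 0.310 + 0.034
   = 0.48
p-value = 0.7855

Since p-value > α = 0.05, we fail to reject H₀.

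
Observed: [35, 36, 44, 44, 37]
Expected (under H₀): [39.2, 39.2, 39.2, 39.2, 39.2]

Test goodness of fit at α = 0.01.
Chi-square goodness of fit test:
H₀: observed counts match expected distribution
H₁: observed counts differ from expected distribution
df = k - 1 = 4
χ² = Σ(O - E)²/E
   = (35 - 39.2)²/39.2 + (36 - 39.2)²/39.2 + (44 - 39.2)²/39.2 + (44 - 39.2)²/39.2 + (37 - 39.2)²/39.2
   = 0.450 + 0.261 + 0.588 + 0.588 + 0.123
   = 2.01
p-value = 0.7339

Since p-value > α = 0.01, we fail to reject H₀.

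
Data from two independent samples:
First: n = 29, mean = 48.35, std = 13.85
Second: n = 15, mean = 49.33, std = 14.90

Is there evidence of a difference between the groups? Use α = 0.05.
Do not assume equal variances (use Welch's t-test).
Welch's two-sample t-test:
H₀: μ₁ = μ₂
H₁: μ₁ ≠ μ₂
s₁²/n₁ = 13.85²/29 = 6.6146,  s₂²/n₂ = 14.90²/15 = 14.8007
SE = √(s₁²/n₁ + s₂²/n₂) = √(6.6146 + 14.8007) = 4.6277
df (Welch-Satterthwaite) = (s₁²/n₁ + s₂²/n₂)² / [(s₁²/n₁)²/(n₁-1) + (s₂²/n₂)²/(n₂-1)] ≈ 26.65
t = (x̄₁ - x̄₂) / SE = (48.35 - 49.33) / 4.6277 = -0.98 / 4.6277 = -0.212
p-value = 0.8339

Since p-value > α = 0.05, we fail to reject H₀.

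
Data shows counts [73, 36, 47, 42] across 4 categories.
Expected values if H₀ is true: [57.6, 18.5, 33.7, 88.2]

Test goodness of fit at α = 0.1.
Chi-square goodness of fit test:
H₀: observed counts match expected distribution
H₁: observed counts differ from expected distribution
df = k - 1 = 3
χ² = Σ(O - E)²/E
   = (73 - 57.6)²/57.6 + (36 - 18.5)²/18.5 + (47 - 33.7)²/33.7 + (42 - 88.2)²/88.2
   = 4.117 + 16.554 + 5.249 + 24.200
   = 50.12
p-value < 0.0001

Since p-value < α = 0.1, we reject H₀.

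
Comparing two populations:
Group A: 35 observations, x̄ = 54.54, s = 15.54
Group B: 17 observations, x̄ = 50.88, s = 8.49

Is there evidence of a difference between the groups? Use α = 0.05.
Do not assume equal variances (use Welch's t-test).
Welch's two-sample t-test:
H₀: μ₁ = μ₂
H₁: μ₁ ≠ μ₂
s₁²/n₁ = 15.54²/35 = 6.8998,  s₂²/n₂ = 8.49²/17 = 4.2400
SE = √(s₁²/n₁ + s₂²/n₂) = √(6.8998 + 4.2400) = 3.3376
df (Welch-Satterthwaite) = (s₁²/n₁ + s₂²/n₂)² / [(s₁²/n₁)²/(n₁-1) + (s₂²/n₂)²/(n₂-1)] ≈ 49.17
t = (x̄₁ - x̄₂) / SE = (54.54 - 50.88) / 3.3376 = 3.66 / 3.3376 = 1.097
p-value = 0.2782

Since p-value > α = 0.05, we fail to reject H₀.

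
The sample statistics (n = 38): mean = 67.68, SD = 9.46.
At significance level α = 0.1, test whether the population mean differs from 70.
One-sample t-test:
H₀: μ = 70
H₁: μ ≠ 70
df = n - 1 = 37
t = (x̄ - μ₀) / (s/√n) = (67.68 - 70) / (9.46/√38) = -1.512
p-value = 0.1391

Since p-value > α = 0.1, we fail to reject H₀.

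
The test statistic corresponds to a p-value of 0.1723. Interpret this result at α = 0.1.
Since p = 0.1723 > α = 0.1, fail to reject H₀.
There is insufficient evidence to reject the null hypothesis; the result is not statistically significant at the 0.1 level.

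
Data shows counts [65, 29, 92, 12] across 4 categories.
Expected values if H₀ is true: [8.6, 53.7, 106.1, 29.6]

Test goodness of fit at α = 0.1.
Chi-square goodness of fit test:
H₀: observed counts match expected distribution
H₁: observed counts differ from expected distribution
df = k - 1 = 3
χ² = Σ(O - E)²/E
   = (65 - 8.6)²/8.6 + (29 - 53.7)²/53.7 + (92 - 106.1)²/106.1 + (12 - 29.6)²/29.6
   = 369.879 + 11.361 + 1.874 + 10.465
   = 393.58
p-value < 0.0001

Since p-value < α = 0.1, we reject H₀.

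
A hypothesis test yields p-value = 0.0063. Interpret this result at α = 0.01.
Since p = 0.0063 < α = 0.01, reject H₀.
There is sufficient evidence to reject the null hypothesis; the result is statistically significant at the 0.01 level.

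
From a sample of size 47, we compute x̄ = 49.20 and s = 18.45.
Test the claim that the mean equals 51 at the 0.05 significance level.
One-sample t-test:
H₀: μ = 51
H₁: μ ≠ 51
df = n - 1 = 46
t = (x̄ - μ₀) / (s/√n) = (49.20 - 51) / (18.45/√47) = -0.669
p-value = 0.5069

Since p-value > α = 0.05, we fail to reject H₀.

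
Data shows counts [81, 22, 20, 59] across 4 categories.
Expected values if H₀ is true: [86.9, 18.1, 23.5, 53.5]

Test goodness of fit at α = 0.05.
Chi-square goodness of fit test:
H₀: observed counts match expected distribution
H₁: observed counts differ from expected distribution
df = k - 1 = 3
χ² = Σ(O - E)²/E
   = (81 - 86.9)²/86.9 + (22 - 18.1)²/18.1 + (20 - 23.5)²/23.5 + (59 - 53.5)²/53.5
   = 0.401 + 0.840 + 0.521 + 0.565
   = 2.33
p-value = 0.5073

Since p-value > α = 0.05, we fail to reject H₀.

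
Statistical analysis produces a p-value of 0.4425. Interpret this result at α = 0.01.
Since p = 0.4425 > α = 0.01, fail to reject H₀.
There is insufficient evidence to reject the null hypothesis; the result is not statistically significant at the 0.01 level.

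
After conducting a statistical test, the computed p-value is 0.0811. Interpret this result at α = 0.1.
Since p = 0.0811 < α = 0.1, reject H₀.
There is sufficient evidence to reject the null hypothesis; the result is statistically significant at the 0.1 level.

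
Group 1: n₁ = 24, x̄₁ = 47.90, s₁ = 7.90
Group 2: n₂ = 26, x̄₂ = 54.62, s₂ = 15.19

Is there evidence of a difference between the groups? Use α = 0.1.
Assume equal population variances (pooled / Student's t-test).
Student's two-sample t-test (equal variances):
H₀: μ₁ = μ₂
H₁: μ₁ ≠ μ₂
df = n₁ + n₂ - 2 = 48
Pooled variance s_p² = [(n₁-1)s₁² + (n₂-1)s₂²] / (n₁ + n₂ - 2) = [(23)(7.90²) + (25)(15.19²)] / 48 = 150.0798
SE = √(s_p²(1/n₁ + 1/n₂)) = √(150.0798 × (1/24 + 1/26)) = 3.4678
t = (x̄₁ - x̄₂) / SE = (47.90 - 54.62) / 3.4678 = -6.72 / 3.4678 = -1.938
p-value = 0.0585

Since p-value < α = 0.1, we reject H₀.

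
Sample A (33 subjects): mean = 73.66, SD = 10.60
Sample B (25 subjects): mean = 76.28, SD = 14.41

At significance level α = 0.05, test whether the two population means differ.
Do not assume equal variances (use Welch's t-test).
Welch's two-sample t-test:
H₀: μ₁ = μ₂
H₁: μ₁ ≠ μ₂
s₁²/n₁ = 10.60²/33 = 3.4048,  s₂²/n₂ = 14.41²/25 = 8.3059
SE = √(s₁²/n₁ + s₂²/n₂) = √(3.4048 + 8.3059) = 3.4221
df (Welch-Satterthwaite) = (s₁²/n₁ + s₂²/n₂)² / [(s₁²/n₁)²/(n₁-1) + (s₂²/n₂)²/(n₂-1)] ≈ 42.37
t = (x̄₁ - x̄₂) / SE = (73.66 - 76.28) / 3.4221 = -2.62 / 3.4221 = -0.766
p-value = 0.4482

Since p-value > α = 0.05, we fail to reject H₀.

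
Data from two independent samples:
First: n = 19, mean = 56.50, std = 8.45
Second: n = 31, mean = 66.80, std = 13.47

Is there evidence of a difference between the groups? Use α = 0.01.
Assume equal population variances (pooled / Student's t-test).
Student's two-sample t-test (equal variances):
H₀: μ₁ = μ₂
H₁: μ₁ ≠ μ₂
df = n₁ + n₂ - 2 = 48
Pooled variance s_p² = [(n₁-1)s₁² + (n₂-1)s₂²] / (n₁ + n₂ - 2) = [(18)(8.45²) + (30)(13.47²)] / 48 = 140.1765
SE = √(s_p²(1/n₁ + 1/n₂)) = √(140.1765 × (1/19 + 1/31)) = 3.4496
t = (x̄₁ - x̄₂) / SE = (56.50 - 66.80) / 3.4496 = -10.30 / 3.4496 = -2.986
p-value = 0.0044

Since p-value < α = 0.01, we reject H₀.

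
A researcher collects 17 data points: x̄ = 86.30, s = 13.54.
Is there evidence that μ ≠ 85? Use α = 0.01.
One-sample t-test:
H₀: μ = 85
H₁: μ ≠ 85
df = n - 1 = 16
t = (x̄ - μ₀) / (s/√n) = (86.30 - 85) / (13.54/√17) = 0.396
p-value = 0.6974

Since p-value > α = 0.01, we fail to reject H₀.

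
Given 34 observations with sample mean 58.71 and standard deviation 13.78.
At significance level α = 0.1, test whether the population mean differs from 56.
One-sample t-test:
H₀: μ = 56
H₁: μ ≠ 56
df = n - 1 = 33
t = (x̄ - μ₀) / (s/√n) = (58.71 - 56) / (13.78/√34) = 1.147
p-value = 0.2597

Since p-value > α = 0.1, we fail to reject H₀.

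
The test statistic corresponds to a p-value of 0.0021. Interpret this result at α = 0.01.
Since p = 0.0021 < α = 0.01, reject H₀.
There is sufficient evidence to reject the null hypothesis; the result is statistically significant at the 0.01 level.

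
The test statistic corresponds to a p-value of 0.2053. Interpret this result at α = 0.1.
Since p = 0.2053 > α = 0.1, fail to reject H₀.
There is insufficient evidence to reject the null hypothesis; the result is not statistically significant at the 0.1 level.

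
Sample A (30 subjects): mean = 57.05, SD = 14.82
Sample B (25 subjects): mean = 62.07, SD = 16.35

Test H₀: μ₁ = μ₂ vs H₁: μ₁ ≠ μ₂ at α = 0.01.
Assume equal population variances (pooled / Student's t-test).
Student's two-sample t-test (equal variances):
H₀: μ₁ = μ₂
H₁: μ₁ ≠ μ₂
df = n₁ + n₂ - 2 = 53
Pooled variance s_p² = [(n₁-1)s₁² + (n₂-1)s₂²] / (n₁ + n₂ - 2) = [(29)(14.82²) + (24)(16.35²)] / 53 = 241.2279
SE = √(s_p²(1/n₁ + 1/n₂)) = √(241.2279 × (1/30 + 1/25)) = 4.2060
t = (x̄₁ - x̄₂) / SE = (57.05 - 62.07) / 4.2060 = -5.02 / 4.2060 = -1.194
p-value = 0.2380

Since p-value > α = 0.01, we fail to reject H₀.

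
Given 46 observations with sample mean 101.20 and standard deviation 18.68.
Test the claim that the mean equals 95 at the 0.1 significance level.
One-sample t-test:
H₀: μ = 95
H₁: μ ≠ 95
df = n - 1 = 45
t = (x̄ - μ₀) / (s/√n) = (101.20 - 95) / (18.68/√46) = 2.251
p-value = 0.0293

Since p-value < α = 0.1, we reject H₀.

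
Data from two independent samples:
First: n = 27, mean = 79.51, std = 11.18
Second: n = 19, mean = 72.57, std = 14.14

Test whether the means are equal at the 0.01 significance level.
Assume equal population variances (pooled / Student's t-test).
Student's two-sample t-test (equal variances):
H₀: μ₁ = μ₂
H₁: μ₁ ≠ μ₂
df = n₁ + n₂ - 2 = 44
Pooled variance s_p² = [(n₁-1)s₁² + (n₂-1)s₂²] / (n₁ + n₂ - 2) = [(26)(11.18²) + (18)(14.14²)] / 44 = 155.6526
SE = √(s_p²(1/n₁ + 1/n₂)) = √(155.6526 × (1/27 + 1/19)) = 3.7359
t = (x̄₁ - x̄₂) / SE = (79.51 - 72.57) / 3.7359 = 6.94 / 3.7359 = 1.858
p-value = 0.0699

Since p-value > α = 0.01, we fail to reject H₀.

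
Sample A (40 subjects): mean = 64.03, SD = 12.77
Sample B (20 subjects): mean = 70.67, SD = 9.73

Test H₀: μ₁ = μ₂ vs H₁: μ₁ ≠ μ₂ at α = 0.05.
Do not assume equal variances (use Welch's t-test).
Welch's two-sample t-test:
H₀: μ₁ = μ₂
H₁: μ₁ ≠ μ₂
s₁²/n₁ = 12.77²/40 = 4.0768,  s₂²/n₂ = 9.73²/20 = 4.7336
SE = √(s₁²/n₁ + s₂²/n₂) = √(4.0768 + 4.7336) = 2.9682
df (Welch-Satterthwaite) = (s₁²/n₁ + s₂²/n₂)² / [(s₁²/n₁)²/(n₁-1) + (s₂²/n₂)²/(n₂-1)] ≈ 48.35
t = (x̄₁ - x̄₂) / SE = (64.03 - 70.67) / 2.9682 = -6.64 / 2.9682 = -2.237
p-value = 0.0299

Since p-value < α = 0.05, we reject H₀.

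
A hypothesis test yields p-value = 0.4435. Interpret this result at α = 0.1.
Since p = 0.4435 > α = 0.1, fail to reject H₀.
There is insufficient evidence to reject the null hypothesis; the result is not statistically significant at the 0.1 level.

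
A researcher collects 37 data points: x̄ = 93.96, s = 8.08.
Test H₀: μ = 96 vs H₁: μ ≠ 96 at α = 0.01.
One-sample t-test:
H₀: μ = 96
H₁: μ ≠ 96
df = n - 1 = 36
t = (x̄ - μ₀) / (s/√n) = (93.96 - 96) / (8.08/√37) = -1.536
p-value = 0.1333

Since p-value > α = 0.01, we fail to reject H₀.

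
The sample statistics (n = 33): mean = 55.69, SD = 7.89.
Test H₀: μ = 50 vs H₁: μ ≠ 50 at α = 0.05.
One-sample t-test:
H₀: μ = 50
H₁: μ ≠ 50
df = n - 1 = 32
t = (x̄ - μ₀) / (s/√n) = (55.69 - 50) / (7.89/√33) = 4.143
p-value = 0.0002

Since p-value < α = 0.05, we reject H₀.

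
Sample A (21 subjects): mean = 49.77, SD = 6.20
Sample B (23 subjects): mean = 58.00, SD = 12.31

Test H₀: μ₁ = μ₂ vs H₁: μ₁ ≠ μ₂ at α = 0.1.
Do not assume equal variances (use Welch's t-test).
Welch's two-sample t-test:
H₀: μ₁ = μ₂
H₁: μ₁ ≠ μ₂
s₁²/n₁ = 6.20²/21 = 1.8305,  s₂²/n₂ = 12.31²/23 = 6.5885
SE = √(s₁²/n₁ + s₂²/n₂) = √(1.8305 + 6.5885) = 2.9016
df (Welch-Satterthwaite) = (s₁²/n₁ + s₂²/n₂)² / [(s₁²/n₁)²/(n₁-1) + (s₂²/n₂)²/(n₂-1)] ≈ 33.11
t = (x̄₁ - x̄₂) / SE = (49.77 - 58.00) / 2.9016 = -8.23 / 2.9016 = -2.836
p-value = 0.0077

Since p-value < α = 0.1, we reject H₀.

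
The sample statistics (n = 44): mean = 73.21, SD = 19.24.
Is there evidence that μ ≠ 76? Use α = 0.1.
One-sample t-test:
H₀: μ = 76
H₁: μ ≠ 76
df = n - 1 = 43
t = (x̄ - μ₀) / (s/√n) = (73.21 - 76) / (19.24/√44) = -0.962
p-value = 0.3415

Since p-value > α = 0.1, we fail to reject H₀.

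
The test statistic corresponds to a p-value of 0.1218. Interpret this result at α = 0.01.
Since p = 0.1218 > α = 0.01, fail to reject H₀.
There is insufficient evidence to reject the null hypothesis; the result is not statistically significant at the 0.01 level.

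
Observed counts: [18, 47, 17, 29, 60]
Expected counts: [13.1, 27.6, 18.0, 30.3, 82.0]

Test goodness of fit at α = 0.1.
Chi-square goodness of fit test:
H₀: observed counts match expected distribution
H₁: observed counts differ from expected distribution
df = k - 1 = 4
χ² = Σ(O - E)²/E
   = (18 - 13.1)²/13.1 + (47 - 27.6)²/27.6 + (17 - 18.0)²/18.0 + (29 - 30.3)²/30.3 + (60 - 82.0)²/82.0
   = 1.833 + 13.636 + 0.056 + 0.056 + 5.902
   = 21.48
p-value = 0.0003

Since p-value < α = 0.1, we reject H₀.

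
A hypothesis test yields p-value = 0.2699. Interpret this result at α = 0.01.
Since p = 0.2699 > α = 0.01, fail to reject H₀.
There is insufficient evidence to reject the null hypothesis; the result is not statistically significant at the 0.01 level.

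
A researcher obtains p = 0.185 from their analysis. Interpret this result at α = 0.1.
Since p = 0.185 > α = 0.1, fail to reject H₀.
There is insufficient evidence to reject the null hypothesis; the result is not statistically significant at the 0.1 level.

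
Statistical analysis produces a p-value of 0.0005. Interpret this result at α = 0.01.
Since p = 0.0005 < α = 0.01, reject H₀.
There is sufficient evidence to reject the null hypothesis; the result is statistically significant at the 0.01 level.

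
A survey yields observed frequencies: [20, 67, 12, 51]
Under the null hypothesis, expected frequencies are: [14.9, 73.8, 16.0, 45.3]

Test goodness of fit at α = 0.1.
Chi-square goodness of fit test:
H₀: observed counts match expected distribution
H₁: observed counts differ from expected distribution
df = k - 1 = 3
χ² = Σ(O - E)²/E
   = (20 - 14.9)²/14.9 + (67 - 73.8)²/73.8 + (12 - 16.0)²/16.0 + (51 - 45.3)²/45.3
   = 1.746 + 0.627 + 1.000 + 0.717
   = 4.09
p-value = 0.2520

Since p-value > α = 0.1, we fail to reject H₀.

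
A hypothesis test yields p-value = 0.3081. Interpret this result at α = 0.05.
Since p = 0.3081 > α = 0.05, fail to reject H₀.
There is insufficient evidence to reject the null hypothesis; the result is not statistically significant at the 0.05 level.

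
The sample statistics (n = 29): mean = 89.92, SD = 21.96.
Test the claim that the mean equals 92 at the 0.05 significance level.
One-sample t-test:
H₀: μ = 92
H₁: μ ≠ 92
df = n - 1 = 28
t = (x̄ - μ₀) / (s/√n) = (89.92 - 92) / (21.96/√29) = -0.510
p-value = 0.6140

Since p-value > α = 0.05, we fail to reject H₀.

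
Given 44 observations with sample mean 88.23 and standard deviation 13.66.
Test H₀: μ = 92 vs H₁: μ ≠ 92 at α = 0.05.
One-sample t-test:
H₀: μ = 92
H₁: μ ≠ 92
df = n - 1 = 43
t = (x̄ - μ₀) / (s/√n) = (88.23 - 92) / (13.66/√44) = -1.831
p-value = 0.0741

Since p-value > α = 0.05, we fail to reject H₀.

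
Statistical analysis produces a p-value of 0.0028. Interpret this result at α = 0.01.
Since p = 0.0028 < α = 0.01, reject H₀.
There is sufficient evidence to reject the null hypothesis; the result is statistically significant at the 0.01 level.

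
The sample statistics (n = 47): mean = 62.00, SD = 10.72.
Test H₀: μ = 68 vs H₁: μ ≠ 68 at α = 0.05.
One-sample t-test:
H₀: μ = 68
H₁: μ ≠ 68
df = n - 1 = 46
t = (x̄ - μ₀) / (s/√n) = (62.00 - 68) / (10.72/√47) = -3.837
p-value = 0.0004

Since p-value < α = 0.05, we reject H₀.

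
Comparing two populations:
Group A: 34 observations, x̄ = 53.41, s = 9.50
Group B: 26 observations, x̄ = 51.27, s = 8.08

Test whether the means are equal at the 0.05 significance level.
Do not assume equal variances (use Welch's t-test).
Welch's two-sample t-test:
H₀: μ₁ = μ₂
H₁: μ₁ ≠ μ₂
s₁²/n₁ = 9.50²/34 = 2.6544,  s₂²/n₂ = 8.08²/26 = 2.5110
SE = √(s₁²/n₁ + s₂²/n₂) = √(2.6544 + 2.5110) = 2.2728
df (Welch-Satterthwaite) = (s₁²/n₁ + s₂²/n₂)² / [(s₁²/n₁)²/(n₁-1) + (s₂²/n₂)²/(n₂-1)] ≈ 57.29
t = (x̄₁ - x̄₂) / SE = (53.41 - 51.27) / 2.2728 = 2.14 / 2.2728 = 0.942
p-value = 0.3504

Since p-value > α = 0.05, we fail to reject H₀.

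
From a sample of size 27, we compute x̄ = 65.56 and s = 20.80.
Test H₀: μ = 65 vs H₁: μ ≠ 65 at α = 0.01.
One-sample t-test:
H₀: μ = 65
H₁: μ ≠ 65
df = n - 1 = 26
t = (x̄ - μ₀) / (s/√n) = (65.56 - 65) / (20.80/√27) = 0.140
p-value = 0.8898

Since p-value > α = 0.01, we fail to reject H₀.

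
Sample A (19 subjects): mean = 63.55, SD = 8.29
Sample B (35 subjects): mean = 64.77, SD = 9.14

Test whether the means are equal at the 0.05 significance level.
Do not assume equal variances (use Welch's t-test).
Welch's two-sample t-test:
H₀: μ₁ = μ₂
H₁: μ₁ ≠ μ₂
s₁²/n₁ = 8.29²/19 = 3.6171,  s₂²/n₂ = 9.14²/35 = 2.3868
SE = √(s₁²/n₁ + s₂²/n₂) = √(3.6171 + 2.3868) = 2.4503
df (Welch-Satterthwaite) = (s₁²/n₁ + s₂²/n₂)² / [(s₁²/n₁)²/(n₁-1) + (s₂²/n₂)²/(n₂-1)] ≈ 40.30
t = (x̄₁ - x̄₂) / SE = (63.55 - 64.77) / 2.4503 = -1.22 / 2.4503 = -0.498
p-value = 0.6213

Since p-value > α = 0.05, we fail to reject H₀.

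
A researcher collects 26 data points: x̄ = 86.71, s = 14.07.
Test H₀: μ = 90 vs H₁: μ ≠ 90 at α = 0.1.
One-sample t-test:
H₀: μ = 90
H₁: μ ≠ 90
df = n - 1 = 25
t = (x̄ - μ₀) / (s/√n) = (86.71 - 90) / (14.07/√26) = -1.192
p-value = 0.2443

Since p-value > α = 0.1, we fail to reject H₀.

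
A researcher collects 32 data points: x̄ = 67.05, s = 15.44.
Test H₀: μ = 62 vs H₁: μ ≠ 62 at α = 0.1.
One-sample t-test:
H₀: μ = 62
H₁: μ ≠ 62
df = n - 1 = 31
t = (x̄ - μ₀) / (s/√n) = (67.05 - 62) / (15.44/√32) = 1.850
p-value = 0.0738

Since p-value < α = 0.1, we reject H₀.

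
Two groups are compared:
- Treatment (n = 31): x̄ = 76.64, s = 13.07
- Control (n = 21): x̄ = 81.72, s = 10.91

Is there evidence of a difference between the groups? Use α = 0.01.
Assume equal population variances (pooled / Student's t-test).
Student's two-sample t-test (equal variances):
H₀: μ₁ = μ₂
H₁: μ₁ ≠ μ₂
df = n₁ + n₂ - 2 = 50
Pooled variance s_p² = [(n₁-1)s₁² + (n₂-1)s₂²] / (n₁ + n₂ - 2) = [(30)(13.07²) + (20)(10.91²)] / 50 = 150.1062
SE = √(s_p²(1/n₁ + 1/n₂)) = √(150.1062 × (1/31 + 1/21)) = 3.4627
t = (x̄₁ - x̄₂) / SE = (76.64 - 81.72) / 3.4627 = -5.08 / 3.4627 = -1.467
p-value = 0.1486

Since p-value > α = 0.01, we fail to reject H₀.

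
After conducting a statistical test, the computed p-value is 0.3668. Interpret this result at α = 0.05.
Since p = 0.3668 > α = 0.05, fail to reject H₀.
There is insufficient evidence to reject the null hypothesis; the result is not statistically significant at the 0.05 level.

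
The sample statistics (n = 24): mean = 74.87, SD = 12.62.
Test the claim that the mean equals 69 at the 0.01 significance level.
One-sample t-test:
H₀: μ = 69
H₁: μ ≠ 69
df = n - 1 = 23
t = (x̄ - μ₀) / (s/√n) = (74.87 - 69) / (12.62/√24) = 2.279
p-value = 0.0323

Since p-value > α = 0.01, we fail to reject H₀.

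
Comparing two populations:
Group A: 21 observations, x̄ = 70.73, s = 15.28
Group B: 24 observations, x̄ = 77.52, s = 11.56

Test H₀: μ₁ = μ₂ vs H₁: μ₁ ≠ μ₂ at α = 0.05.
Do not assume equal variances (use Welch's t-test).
Welch's two-sample t-test:
H₀: μ₁ = μ₂
H₁: μ₁ ≠ μ₂
s₁²/n₁ = 15.28²/21 = 11.1180,  s₂²/n₂ = 11.56²/24 = 5.5681
SE = √(s₁²/n₁ + s₂²/n₂) = √(11.1180 + 5.5681) = 4.0849
df (Welch-Satterthwaite) = (s₁²/n₁ + s₂²/n₂)² / [(s₁²/n₁)²/(n₁-1) + (s₂²/n₂)²/(n₂-1)] ≈ 36.98
t = (x̄₁ - x̄₂) / SE = (70.73 - 77.52) / 4.0849 = -6.79 / 4.0849 = -1.662
p-value = 0.1049

Since p-value > α = 0.05, we fail to reject H₀.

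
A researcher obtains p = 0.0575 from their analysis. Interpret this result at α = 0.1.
Since p = 0.0575 < α = 0.1, reject H₀.
There is sufficient evidence to reject the null hypothesis; the result is statistically significant at the 0.1 level.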